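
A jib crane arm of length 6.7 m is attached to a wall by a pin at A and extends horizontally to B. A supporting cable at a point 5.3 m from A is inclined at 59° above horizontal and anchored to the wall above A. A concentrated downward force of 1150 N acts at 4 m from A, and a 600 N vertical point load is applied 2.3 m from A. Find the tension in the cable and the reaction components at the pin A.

T = 1316 N, A_x = 678.0 N, A_y = 621.7 N

ΣM about A: T·sin59°·5.3 − 1150·4 − 600·2.3 = 0 → T = 5980/(5.3·0.857167) = 1316.32 ≈ 1316 N.
ΣF_x = 0: A_x − T·cos59° = 0 → A_x = 1316.32 × 0.515038 = 678.0 N.
ΣF_y = 0: A_y + T·sin59° − 1150 − 600 = 0 → A_y = 1750 − 1316.32 × 0.857167 = 621.7 N.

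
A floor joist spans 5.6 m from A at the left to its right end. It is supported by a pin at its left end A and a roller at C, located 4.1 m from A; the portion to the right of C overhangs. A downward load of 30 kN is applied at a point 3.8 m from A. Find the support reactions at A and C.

A_x = 0, A_y = 2.195 kN, C_y = 27.80 kN

ΣM about A: C_y·4.1 − 30·3.8 = 0 → C_y = 114/4.1 = 27.8049 ≈ 27.80 kN.
ΣF_y = 0: A_y + 27.8049 − 30 = 0 → A_y = 2.195 kN.
ΣF_x = 0: no horizontal applied forces, so A_x = 0.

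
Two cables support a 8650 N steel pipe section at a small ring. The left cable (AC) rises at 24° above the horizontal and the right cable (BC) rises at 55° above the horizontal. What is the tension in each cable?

ΣF_x = 0: −T_AC·cos24° + T_BC·cos55° = 0 → T_BC = 1.59272·T_AC.
ΣF_y = 0: T_AC·sin24° + T_BC·sin55° = 8650.
Substitute: T_AC·(0.406737 + 1.59272·0.819152) = 8650 → T_AC = 5054.29 ≈ 5054 N.
Then T_BC = 1.59272 × 5054.29 = 8050 N.

T_AC = 5054 N, T_BC = 8050 N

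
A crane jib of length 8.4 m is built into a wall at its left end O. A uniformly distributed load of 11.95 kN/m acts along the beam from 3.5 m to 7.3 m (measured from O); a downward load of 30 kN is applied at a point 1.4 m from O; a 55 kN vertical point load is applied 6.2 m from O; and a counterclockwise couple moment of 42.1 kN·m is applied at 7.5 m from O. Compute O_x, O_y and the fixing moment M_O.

Resultant of the distributed load: 11.95 × 3.8 = 45.41 kN at 5.4 m from O.
ΣF_x = 0: O_x = 0.
ΣF_y = 0: O_y − 11.95·3.8 − 30 − 55 = 0 → O_y = 130.4 kN.
ΣM about O: M_O − (11.95·3.8)·5.4 − 30·1.4 − 55·6.2 + 42.1 = 0 → M_O = 586.1 kN·m.

O_x = 0, O_y = 130.4 kN, M_O = 586.1 kN·m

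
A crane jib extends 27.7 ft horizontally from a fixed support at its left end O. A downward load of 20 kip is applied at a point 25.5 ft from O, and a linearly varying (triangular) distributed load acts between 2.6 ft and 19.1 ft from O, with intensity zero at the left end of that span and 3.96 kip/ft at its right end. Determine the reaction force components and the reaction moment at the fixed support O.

O_x = 0, O_y = 52.67 kip, M_O = 954.3 kip·ft

Resultant of the triangular load: ½ × 3.96 × 16.5 = 32.67 kip, acting at 13.6 ft from O (one-third of the span from the peak).
ΣF_x = 0: O_x = 0.
ΣF_y = 0: O_y − 20 − ½·3.96·16.5 = 0 → O_y = 52.67 kip.
ΣM about O: M_O − 20·25.5 − (½·3.96·16.5)·13.6 = 0 → M_O = 954.3 kip·ft.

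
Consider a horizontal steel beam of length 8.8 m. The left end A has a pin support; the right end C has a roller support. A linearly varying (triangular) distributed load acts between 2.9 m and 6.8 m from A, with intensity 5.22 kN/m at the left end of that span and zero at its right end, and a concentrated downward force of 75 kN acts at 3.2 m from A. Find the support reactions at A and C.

Resultant of the triangular load: ½ × 5.22 × 3.9 = 10.179 kN, acting at 4.2 m from A (one-third of the span from the peak).
Taking moments about A: C_y·8.8 − (½·5.22·3.9)·4.2 − 75·3.2 = 0 → C_y = 282.7518/8.8 = 32.1309 ≈ 32.13 kN.
ΣF_y = 0: A_y + 32.1309 − ½·5.22·3.9 − 75 = 0 → A_y = 53.05 kN.
ΣF_x = 0: no horizontal applied forces, so A_x = 0.

A_x = 0, A_y = 53.05 kN, C_y = 32.13 kN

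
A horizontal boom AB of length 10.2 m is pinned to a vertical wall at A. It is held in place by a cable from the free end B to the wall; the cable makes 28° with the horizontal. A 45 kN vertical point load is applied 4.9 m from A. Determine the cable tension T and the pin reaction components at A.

T = 46.05 kN, A_x = 40.66 kN, A_y = 23.38 kN

ΣM about A: T·sin28°·10.2 − 45·4.9 = 0 → T = 220.5/(10.2·0.469472) = 46.0467 ≈ 46.05 kN.
ΣF_x = 0: A_x − T·cos28° = 0 → A_x = 46.0467 × 0.882948 = 40.66 kN.
ΣF_y = 0: A_y + T·sin28° − 45 = 0 → A_y = 45 − 46.0467 × 0.469472 = 23.38 kN.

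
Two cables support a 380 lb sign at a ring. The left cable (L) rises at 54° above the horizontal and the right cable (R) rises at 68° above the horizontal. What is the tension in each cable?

T_L = 167.9 lb, T_R = 263.4 lb

ΣF_x = 0: −T_L·cos54° + T_R·cos68° = 0 → T_R = 1.56907·T_L.
ΣF_y = 0: T_L·sin54° + T_R·sin68° = 380.
Substitute: T_L·(0.809017 + 1.56907·0.927184) = 380 → T_L = 167.857 ≈ 167.9 lb.
Then T_R = 1.56907 × 167.857 = 263.4 lb.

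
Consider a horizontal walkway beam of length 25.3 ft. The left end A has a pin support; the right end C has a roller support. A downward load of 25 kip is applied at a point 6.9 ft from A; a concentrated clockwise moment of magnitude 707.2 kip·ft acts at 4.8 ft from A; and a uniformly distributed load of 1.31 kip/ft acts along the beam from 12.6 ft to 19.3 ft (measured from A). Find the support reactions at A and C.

Resultant of the distributed load: 1.31 × 6.7 = 8.777 kip at 15.95 ft from A.
Taking moments about A: C_y·25.3 − 25·6.9 − 707.2 − (1.31·6.7)·15.95 = 0 → C_y = 1019.69315/25.3 = 40.3041 ≈ 40.30 kip.
ΣF_y = 0: A_y + 40.3041 − 25 − 1.31·6.7 = 0 → A_y = -6.527 kip.
ΣF_x = 0: no horizontal applied forces, so A_x = 0.

A_x = 0, A_y = -6.527 kip, C_y = 40.30 kip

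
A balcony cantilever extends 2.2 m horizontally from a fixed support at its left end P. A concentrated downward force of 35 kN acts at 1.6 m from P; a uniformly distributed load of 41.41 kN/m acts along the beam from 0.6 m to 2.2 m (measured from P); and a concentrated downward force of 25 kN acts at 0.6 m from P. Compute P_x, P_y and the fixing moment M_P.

P_x = 0, P_y = 126.3 kN, M_P = 163.8 kN·m

Resultant of the distributed load: 41.41 × 1.6 = 66.256 kN at 1.4 m from P.
ΣF_x = 0: P_x = 0.
ΣF_y = 0: P_y − 35 − 41.41·1.6 − 25 = 0 → P_y = 126.3 kN.
ΣM about P: M_P − 35·1.6 − (41.41·1.6)·1.4 − 25·0.6 = 0 → M_P = 163.8 kN·m.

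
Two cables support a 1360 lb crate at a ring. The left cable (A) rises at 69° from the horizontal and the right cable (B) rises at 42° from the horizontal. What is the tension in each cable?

ΣF_x = 0: −T_A·cos69° + T_B·cos42° = 0 → T_B = 0.482232·T_A.
ΣF_y = 0: T_A·sin69° + T_B·sin42° = 1360.
Substitute: T_A·(0.93358 + 0.482232·0.669131) = 1360 → T_A = 1082.58 ≈ 1083 lb.
Then T_B = 0.482232 × 1082.58 = 522.1 lb.

T_A = 1083 lb, T_B = 522.1 lb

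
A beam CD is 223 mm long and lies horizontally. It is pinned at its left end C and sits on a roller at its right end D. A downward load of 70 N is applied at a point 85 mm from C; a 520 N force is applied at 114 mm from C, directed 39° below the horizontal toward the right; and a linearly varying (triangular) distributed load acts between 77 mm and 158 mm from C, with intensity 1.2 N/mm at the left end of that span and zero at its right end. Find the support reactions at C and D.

Resultant of the triangular load: ½ × 1.2 × 81 = 48.6 N, acting at 104 mm from C (one-third of the span from the peak).
Moments about C: D_y·223 − 70·85 − 520·sin39°·114 − (½·1.2·81)·104 = 0 → D_y = 48310.5/223 = 216.639 ≈ 216.6 N.
ΣF_y = 0: C_y + 216.639 − 70 − 520·sin39° − ½·1.2·81 = 0 → C_y = 229.2 N.
ΣF_x = 0: C_x + 520·cos39° = 0 → C_x = -404.1 N.

C_x = -404.1 N, C_y = 229.2 N, D_y = 216.6 N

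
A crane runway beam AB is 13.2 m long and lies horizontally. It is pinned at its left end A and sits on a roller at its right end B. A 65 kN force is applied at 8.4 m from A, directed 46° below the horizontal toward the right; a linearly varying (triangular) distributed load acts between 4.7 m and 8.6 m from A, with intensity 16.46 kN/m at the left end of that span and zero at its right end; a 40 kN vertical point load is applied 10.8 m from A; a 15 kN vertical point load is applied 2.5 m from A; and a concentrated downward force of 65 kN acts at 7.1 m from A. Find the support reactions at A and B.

Resultant of the triangular load: ½ × 16.46 × 3.9 = 32.097 kN, acting at 6 m from A (one-third of the span from the peak).
Taking moments about A: B_y·13.2 − 65·sin46°·8.4 − (½·16.46·3.9)·6 − 40·10.8 − 15·2.5 − 65·7.1 = 0 → B_y = 1516.34/13.2 = 114.874 ≈ 114.9 kN.
ΣF_y = 0: A_y + 114.874 − 65·sin46° − ½·16.46·3.9 − 40 − 15 − 65 = 0 → A_y = 83.98 kN.
ΣF_x = 0: A_x + 65·cos46° = 0 → A_x = -45.15 kN.

A_x = -45.15 kN, A_y = 83.98 kN, B_y = 114.9 kN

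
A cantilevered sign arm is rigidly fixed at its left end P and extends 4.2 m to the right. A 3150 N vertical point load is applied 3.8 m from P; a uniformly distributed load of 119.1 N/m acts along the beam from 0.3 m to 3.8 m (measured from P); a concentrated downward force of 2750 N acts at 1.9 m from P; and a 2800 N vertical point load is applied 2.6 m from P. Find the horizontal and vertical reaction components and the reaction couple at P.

Resultant of the distributed load: 119.1 × 3.5 = 416.85 N at 2.05 m from P.
ΣF_x = 0: P_x = 0.
ΣF_y = 0: P_y − 3150 − 119.1·3.5 − 2750 − 2800 = 0 → P_y = 9117 N.
ΣM about P: M_P − 3150·3.8 − (119.1·3.5)·2.05 − 2750·1.9 − 2800·2.6 = 0 → M_P = 25330 N·m.

P_x = 0, P_y = 9117 N, M_P = 25330 N·m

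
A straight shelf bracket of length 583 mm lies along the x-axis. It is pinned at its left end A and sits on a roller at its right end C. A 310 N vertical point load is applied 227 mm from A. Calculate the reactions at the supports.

A_x = 0, A_y = 189.3 N, C_y = 120.7 N

ΣM about A: C_y·583 − 310·227 = 0 → C_y = 70370/583 = 120.703 ≈ 120.7 N.
ΣF_y = 0: A_y + 120.703 − 310 = 0 → A_y = 189.3 N.
ΣF_x = 0: no horizontal applied forces, so A_x = 0.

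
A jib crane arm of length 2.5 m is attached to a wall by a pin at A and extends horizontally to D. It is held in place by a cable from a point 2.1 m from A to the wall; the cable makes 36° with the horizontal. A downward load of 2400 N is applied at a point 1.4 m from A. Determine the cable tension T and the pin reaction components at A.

ΣM about A: T·sin36°·2.1 − 2400·1.4 = 0 → T = 3360/(2.1·0.587785) = 2722.08 ≈ 2722 N.
ΣF_x = 0: A_x − T·cos36° = 0 → A_x = 2722.08 × 0.809017 = 2202 N.
ΣF_y = 0: A_y + T·sin36° − 2400 = 0 → A_y = 2400 − 2722.08 × 0.587785 = 800.0 N.

T = 2722 N, A_x = 2202 N, A_y = 800.0 N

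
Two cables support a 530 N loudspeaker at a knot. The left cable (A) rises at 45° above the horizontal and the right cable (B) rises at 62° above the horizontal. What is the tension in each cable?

T_A = 260.2 N, T_B = 391.9 N

ΣF_x = 0: −T_A·cos45° + T_B·cos62° = 0 → T_B = 1.50618·T_A.
ΣF_y = 0: T_A·sin45° + T_B·sin62° = 530.
Substitute: T_A·(0.707107 + 1.50618·0.882948) = 530 → T_A = 260.188 ≈ 260.2 N.
Then T_B = 1.50618 × 260.188 = 391.9 N.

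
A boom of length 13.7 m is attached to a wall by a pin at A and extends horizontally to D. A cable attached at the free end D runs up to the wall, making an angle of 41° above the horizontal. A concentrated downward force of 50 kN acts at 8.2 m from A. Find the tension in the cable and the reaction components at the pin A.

ΣM about A: T·sin41°·13.7 − 50·8.2 = 0 → T = 410/(13.7·0.656059) = 45.6163 ≈ 45.62 kN.
ΣF_x = 0: A_x − T·cos41° = 0 → A_x = 45.6163 × 0.75471 = 34.43 kN.
ΣF_y = 0: A_y + T·sin41° − 50 = 0 → A_y = 50 − 45.6163 × 0.656059 = 20.07 kN.

T = 45.62 kN, A_x = 34.43 kN, A_y = 20.07 kN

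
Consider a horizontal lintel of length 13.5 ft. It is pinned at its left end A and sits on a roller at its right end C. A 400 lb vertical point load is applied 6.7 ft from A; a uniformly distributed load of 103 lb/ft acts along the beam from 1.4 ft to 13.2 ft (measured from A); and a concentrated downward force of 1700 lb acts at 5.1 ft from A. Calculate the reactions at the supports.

Resultant of the distributed load: 103 × 11.8 = 1215.4 lb at 7.3 ft from A.
Moments about A: C_y·13.5 − 400·6.7 − (103·11.8)·7.3 − 1700·5.1 = 0 → C_y = 20222.42/13.5 = 1497.96 ≈ 1498 lb.
ΣF_y = 0: A_y + 1497.96 − 400 − 103·11.8 − 1700 = 0 → A_y = 1817 lb.
ΣF_x = 0: no horizontal applied forces, so A_x = 0.

A_x = 0, A_y = 1817 lb, C_y = 1498 lb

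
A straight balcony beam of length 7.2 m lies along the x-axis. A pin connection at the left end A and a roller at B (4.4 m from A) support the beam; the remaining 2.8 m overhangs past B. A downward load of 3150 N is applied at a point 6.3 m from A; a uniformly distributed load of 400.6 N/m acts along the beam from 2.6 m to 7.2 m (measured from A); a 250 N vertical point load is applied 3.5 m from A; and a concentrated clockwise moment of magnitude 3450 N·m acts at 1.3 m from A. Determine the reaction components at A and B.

Resultant of the distributed load: 400.6 × 4.6 = 1842.76 N at 4.9 m from A.
Moments about A: B_y·4.4 − 3150·6.3 − (400.6·4.6)·4.9 − 250·3.5 − 3450 = 0 → B_y = 33199.524/4.4 = 7545.35 ≈ 7545 N.
ΣF_y = 0: A_y + 7545.35 − 3150 − 400.6·4.6 − 250 = 0 → A_y = -2303 N.
ΣF_x = 0: no horizontal applied forces, so A_x = 0.

A_x = 0, A_y = -2303 N, B_y = 7545 N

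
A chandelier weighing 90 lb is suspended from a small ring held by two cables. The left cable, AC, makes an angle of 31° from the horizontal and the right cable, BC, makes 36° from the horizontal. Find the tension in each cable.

ΣF_x = 0: −T_AC·cos31° + T_BC·cos36° = 0 → T_BC = 1.05952·T_AC.
ΣF_y = 0: T_AC·sin31° + T_BC·sin36° = 90.
Substitute: T_AC·(0.515038 + 1.05952·0.587785) = 90 → T_AC = 79.0995 ≈ 79.10 lb.
Then T_BC = 1.05952 × 79.0995 = 83.81 lb.

T_AC = 79.10 lb, T_BC = 83.81 lb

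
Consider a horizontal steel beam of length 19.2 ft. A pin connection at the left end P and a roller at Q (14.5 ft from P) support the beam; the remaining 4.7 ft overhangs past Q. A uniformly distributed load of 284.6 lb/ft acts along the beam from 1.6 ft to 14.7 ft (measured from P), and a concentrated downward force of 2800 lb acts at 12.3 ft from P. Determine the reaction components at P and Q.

Resultant of the distributed load: 284.6 × 13.1 = 3728.26 lb at 8.15 ft from P.
Moments about P: Q_y·14.5 − (284.6·13.1)·8.15 − 2800·12.3 = 0 → Q_y = 64825.319/14.5 = 4470.71 ≈ 4471 lb.
ΣF_y = 0: P_y + 4470.71 − 284.6·13.1 − 2800 = 0 → P_y = 2058 lb.
ΣF_x = 0: no horizontal applied forces, so P_x = 0.

P_x = 0, P_y = 2058 lb, Q_y = 4471 lb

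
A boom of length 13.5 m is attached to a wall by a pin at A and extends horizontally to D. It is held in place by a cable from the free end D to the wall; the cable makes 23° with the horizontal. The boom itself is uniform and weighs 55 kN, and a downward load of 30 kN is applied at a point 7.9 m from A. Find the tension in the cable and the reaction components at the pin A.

T = 115.3 kN, A_x = 106.1 kN, A_y = 39.94 kN

ΣM about A: T·sin23°·13.5 − 55·6.75 − 30·7.9 = 0 → T = 608.25/(13.5·0.390731) = 115.311 ≈ 115.3 kN.
ΣF_x = 0: A_x − T·cos23° = 0 → A_x = 115.311 × 0.920505 = 106.1 kN.
ΣF_y = 0: A_y + T·sin23° − 55 − 30 = 0 → A_y = 85 − 115.311 × 0.390731 = 39.94 kN.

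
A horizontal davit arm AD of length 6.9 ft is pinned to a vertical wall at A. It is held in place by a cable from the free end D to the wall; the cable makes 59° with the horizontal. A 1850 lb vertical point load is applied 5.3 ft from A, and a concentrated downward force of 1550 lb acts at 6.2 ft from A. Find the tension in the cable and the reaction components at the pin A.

T = 3283 lb, A_x = 1691 lb, A_y = 586.2 lb

ΣM about A: T·sin59°·6.9 − 1850·5.3 − 1550·6.2 = 0 → T = 19415/(6.9·0.857167) = 3282.64 ≈ 3283 lb.
ΣF_x = 0: A_x − T·cos59° = 0 → A_x = 3282.64 × 0.515038 = 1691 lb.
ΣF_y = 0: A_y + T·sin59° − 1850 − 1550 = 0 → A_y = 3400 − 3282.64 × 0.857167 = 586.2 lb.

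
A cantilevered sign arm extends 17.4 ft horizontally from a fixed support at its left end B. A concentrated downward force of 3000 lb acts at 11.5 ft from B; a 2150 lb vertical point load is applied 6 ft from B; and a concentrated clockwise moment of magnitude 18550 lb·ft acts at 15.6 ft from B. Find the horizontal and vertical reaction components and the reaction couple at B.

B_x = 0, B_y = 5150 lb, M_B = 65950 lb·ft

ΣF_x = 0: B_x = 0.
ΣF_y = 0: B_y − 3000 − 2150 = 0 → B_y = 5150 lb.
ΣM about B: M_B − 3000·11.5 − 2150·6 − 18550 = 0 → M_B = 65950 lb·ft.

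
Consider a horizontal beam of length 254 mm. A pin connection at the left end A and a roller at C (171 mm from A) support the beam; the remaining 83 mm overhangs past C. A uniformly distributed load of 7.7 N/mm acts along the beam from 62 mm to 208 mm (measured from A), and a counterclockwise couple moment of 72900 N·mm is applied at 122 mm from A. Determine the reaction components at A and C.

Resultant of the distributed load: 7.7 × 146 = 1124.2 N at 135 mm from A.
ΣM about A: C_y·171 − (7.7·146)·135 + 72900 = 0 → C_y = 78867/171 = 461.211 ≈ 461.2 N.
ΣF_y = 0: A_y + 461.211 − 7.7·146 = 0 → A_y = 663.0 N.
ΣF_x = 0: no horizontal applied forces, so A_x = 0.

A_x = 0, A_y = 663.0 N, C_y = 461.2 N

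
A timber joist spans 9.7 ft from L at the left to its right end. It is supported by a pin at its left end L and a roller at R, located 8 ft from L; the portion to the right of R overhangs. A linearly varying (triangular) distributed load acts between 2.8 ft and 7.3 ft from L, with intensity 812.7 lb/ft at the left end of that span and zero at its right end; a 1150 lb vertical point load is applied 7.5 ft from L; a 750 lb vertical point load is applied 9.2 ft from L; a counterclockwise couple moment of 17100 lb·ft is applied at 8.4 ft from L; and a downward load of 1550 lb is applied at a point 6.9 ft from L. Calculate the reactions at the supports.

L_x = 0, L_y = 3156 lb, R_y = 2123 lb

Resultant of the triangular load: ½ × 812.7 × 4.5 = 1828.575 lb, acting at 4.3 ft from L (one-third of the span from the peak).
Moments about L: R_y·8 − (½·812.7·4.5)·4.3 − 1150·7.5 − 750·9.2 + 17100 − 1550·6.9 = 0 → R_y = 16982.8725/8 = 2122.86 ≈ 2123 lb.
ΣF_y = 0: L_y + 2122.86 − ½·812.7·4.5 − 1150 − 750 − 1550 = 0 → L_y = 3156 lb.
ΣF_x = 0: no horizontal applied forces, so L_x = 0.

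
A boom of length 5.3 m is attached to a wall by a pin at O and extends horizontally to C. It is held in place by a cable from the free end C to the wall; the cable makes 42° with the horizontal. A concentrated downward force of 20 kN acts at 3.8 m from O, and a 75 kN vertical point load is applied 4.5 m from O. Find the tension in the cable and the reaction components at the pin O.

T = 116.6 kN, O_x = 86.65 kN, O_y = 16.98 kN

ΣM about O: T·sin42°·5.3 − 20·3.8 − 75·4.5 = 0 → T = 413.5/(5.3·0.669131) = 116.597 ≈ 116.6 kN.
ΣF_x = 0: O_x − T·cos42° = 0 → O_x = 116.597 × 0.743145 = 86.65 kN.
ΣF_y = 0: O_y + T·sin42° − 20 − 75 = 0 → O_y = 95 − 116.597 × 0.669131 = 16.98 kN.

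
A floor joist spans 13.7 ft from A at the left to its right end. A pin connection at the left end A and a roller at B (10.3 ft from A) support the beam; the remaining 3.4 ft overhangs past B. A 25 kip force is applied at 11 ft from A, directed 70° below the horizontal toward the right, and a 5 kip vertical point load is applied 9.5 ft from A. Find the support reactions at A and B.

A_x = -8.551 kip, A_y = -1.208 kip, B_y = 29.70 kip

Moments about A: B_y·10.3 − 25·sin70°·11 − 5·9.5 = 0 → B_y = 305.915/10.3 = 29.7005 ≈ 29.70 kip.
ΣF_y = 0: A_y + 29.7005 − 25·sin70° − 5 = 0 → A_y = -1.208 kip.
ΣF_x = 0: A_x + 25·cos70° = 0 → A_x = -8.551 kip.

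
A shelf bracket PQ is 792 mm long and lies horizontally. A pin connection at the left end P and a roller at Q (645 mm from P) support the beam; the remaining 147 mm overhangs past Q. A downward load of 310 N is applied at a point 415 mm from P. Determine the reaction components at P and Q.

Taking moments about P: Q_y·645 − 310·415 = 0 → Q_y = 128650/645 = 199.457 ≈ 199.5 N.
ΣF_y = 0: P_y + 199.457 − 310 = 0 → P_y = 110.5 N.
ΣF_x = 0: no horizontal applied forces, so P_x = 0.

P_x = 0, P_y = 110.5 N, Q_y = 199.5 N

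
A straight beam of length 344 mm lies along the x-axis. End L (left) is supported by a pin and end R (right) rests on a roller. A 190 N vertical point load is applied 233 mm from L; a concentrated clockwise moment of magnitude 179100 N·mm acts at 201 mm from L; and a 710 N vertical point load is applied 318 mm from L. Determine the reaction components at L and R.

L_x = 0, L_y = -405.7 N, R_y = 1306 N

Moments about L: R_y·344 − 190·233 − 179100 − 710·318 = 0 → R_y = 449150/344 = 1305.67 ≈ 1306 N.
ΣF_y = 0: L_y + 1305.67 − 190 − 710 = 0 → L_y = -405.7 N.
ΣF_x = 0: no horizontal applied forces, so L_x = 0.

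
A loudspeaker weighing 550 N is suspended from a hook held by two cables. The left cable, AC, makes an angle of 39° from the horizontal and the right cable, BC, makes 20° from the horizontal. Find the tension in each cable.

ΣF_x = 0: −T_AC·cos39° + T_BC·cos20° = 0 → T_BC = 0.827021·T_AC.
ΣF_y = 0: T_AC·sin39° + T_BC·sin20° = 550.
Substitute: T_AC·(0.62932 + 0.827021·0.34202) = 550 → T_AC = 602.953 ≈ 603.0 N.
Then T_BC = 0.827021 × 602.953 = 498.7 N.

T_AC = 603.0 N, T_BC = 498.7 N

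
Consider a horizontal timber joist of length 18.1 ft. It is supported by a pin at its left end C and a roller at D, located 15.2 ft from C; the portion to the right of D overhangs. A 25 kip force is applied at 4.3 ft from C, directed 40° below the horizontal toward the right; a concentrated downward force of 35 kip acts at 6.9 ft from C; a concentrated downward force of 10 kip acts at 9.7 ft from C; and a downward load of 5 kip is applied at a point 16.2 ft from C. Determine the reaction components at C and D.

ΣM about C: D_y·15.2 − 25·sin40°·4.3 − 35·6.9 − 10·9.7 − 5·16.2 = 0 → D_y = 488.6/15.2 = 32.1447 ≈ 32.14 kip.
ΣF_y = 0: C_y + 32.1447 − 25·sin40° − 35 − 10 − 5 = 0 → C_y = 33.92 kip.
ΣF_x = 0: C_x + 25·cos40° = 0 → C_x = -19.15 kip.

C_x = -19.15 kip, C_y = 33.92 kip, D_y = 32.14 kip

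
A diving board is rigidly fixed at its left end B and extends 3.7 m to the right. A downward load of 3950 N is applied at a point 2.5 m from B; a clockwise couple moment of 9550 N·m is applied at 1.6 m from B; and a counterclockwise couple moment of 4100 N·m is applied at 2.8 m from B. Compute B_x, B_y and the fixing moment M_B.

ΣF_x = 0: B_x = 0.
ΣF_y = 0: B_y − 3950 = 0 → B_y = 3950 N.
ΣM about B: M_B − 3950·2.5 − 9550 + 4100 = 0 → M_B = 15320 N·m.

B_x = 0, B_y = 3950 N, M_B = 15320 N·m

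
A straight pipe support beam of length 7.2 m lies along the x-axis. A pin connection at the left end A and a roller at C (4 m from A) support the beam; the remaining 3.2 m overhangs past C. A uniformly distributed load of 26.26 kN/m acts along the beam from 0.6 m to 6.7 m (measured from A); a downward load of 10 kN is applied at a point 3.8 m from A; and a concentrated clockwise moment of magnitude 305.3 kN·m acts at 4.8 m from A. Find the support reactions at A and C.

Resultant of the distributed load: 26.26 × 6.1 = 160.186 kN at 3.65 m from A.
Moments about A: C_y·4 − (26.26·6.1)·3.65 − 10·3.8 − 305.3 = 0 → C_y = 927.9789/4 = 231.995 ≈ 232.0 kN.
ΣF_y = 0: A_y + 231.995 − 26.26·6.1 − 10 = 0 → A_y = -61.81 kN.
ΣF_x = 0: no horizontal applied forces, so A_x = 0.

A_x = 0, A_y = -61.81 kN, C_y = 232.0 kN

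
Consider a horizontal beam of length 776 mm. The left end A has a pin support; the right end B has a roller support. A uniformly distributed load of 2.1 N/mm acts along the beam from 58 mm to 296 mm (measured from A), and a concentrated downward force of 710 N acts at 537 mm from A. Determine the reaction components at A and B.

Resultant of the distributed load: 2.1 × 238 = 499.8 N at 177 mm from A.
ΣM about A: B_y·776 − (2.1·238)·177 − 710·537 = 0 → B_y = 469734.6/776 = 605.328 ≈ 605.3 N.
ΣF_y = 0: A_y + 605.328 − 2.1·238 − 710 = 0 → A_y = 604.5 N.
ΣF_x = 0: no horizontal applied forces, so A_x = 0.

A_x = 0, A_y = 604.5 N, B_y = 605.3 N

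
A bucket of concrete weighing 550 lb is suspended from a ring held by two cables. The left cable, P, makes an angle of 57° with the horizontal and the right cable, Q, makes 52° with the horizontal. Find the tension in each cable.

ΣF_x = 0: −T_P·cos57° + T_Q·cos52° = 0 → T_Q = 0.88464·T_P.
ΣF_y = 0: T_P·sin57° + T_Q·sin52° = 550.
Substitute: T_P·(0.838671 + 0.88464·0.788011) = 550 → T_P = 358.125 ≈ 358.1 lb.
Then T_Q = 0.88464 × 358.125 = 316.8 lb.

T_P = 358.1 lb, T_Q = 316.8 lb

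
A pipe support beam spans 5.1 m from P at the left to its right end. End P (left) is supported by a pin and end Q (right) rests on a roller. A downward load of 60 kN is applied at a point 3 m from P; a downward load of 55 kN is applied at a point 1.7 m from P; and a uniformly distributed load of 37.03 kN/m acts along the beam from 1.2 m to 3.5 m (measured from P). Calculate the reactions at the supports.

Resultant of the distributed load: 37.03 × 2.3 = 85.169 kN at 2.35 m from P.
ΣM about P: Q_y·5.1 − 60·3 − 55·1.7 − (37.03·2.3)·2.35 = 0 → Q_y = 473.64715/5.1 = 92.872 ≈ 92.87 kN.
ΣF_y = 0: P_y + 92.872 − 60 − 55 − 37.03·2.3 = 0 → P_y = 107.3 kN.
ΣF_x = 0: no horizontal applied forces, so P_x = 0.

P_x = 0, P_y = 107.3 kN, Q_y = 92.87 kN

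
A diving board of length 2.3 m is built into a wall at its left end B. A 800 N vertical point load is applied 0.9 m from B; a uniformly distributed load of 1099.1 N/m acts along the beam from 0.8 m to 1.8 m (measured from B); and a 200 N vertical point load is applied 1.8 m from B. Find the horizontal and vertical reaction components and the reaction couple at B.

B_x = 0, B_y = 2099 N, M_B = 2509 N·m

Resultant of the distributed load: 1099.1 × 1 = 1099.1 N at 1.3 m from B.
ΣF_x = 0: B_x = 0.
ΣF_y = 0: B_y − 800 − 1099.1·1 − 200 = 0 → B_y = 2099 N.
ΣM about B: M_B − 800·0.9 − (1099.1·1)·1.3 − 200·1.8 = 0 → M_B = 2509 N·m.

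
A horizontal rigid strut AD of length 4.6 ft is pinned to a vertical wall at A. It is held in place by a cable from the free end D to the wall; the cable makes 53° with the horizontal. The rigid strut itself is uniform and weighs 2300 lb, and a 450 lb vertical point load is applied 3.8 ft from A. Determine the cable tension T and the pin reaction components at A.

ΣM about A: T·sin53°·4.6 − 2300·2.3 − 450·3.8 = 0 → T = 7000/(4.6·0.798636) = 1905.42 ≈ 1905 lb.
ΣF_x = 0: A_x − T·cos53° = 0 → A_x = 1905.42 × 0.601815 = 1147 lb.
ΣF_y = 0: A_y + T·sin53° − 2300 − 450 = 0 → A_y = 2750 − 1905.42 × 0.798636 = 1228 lb.

T = 1905 lb, A_x = 1147 lb, A_y = 1228 lb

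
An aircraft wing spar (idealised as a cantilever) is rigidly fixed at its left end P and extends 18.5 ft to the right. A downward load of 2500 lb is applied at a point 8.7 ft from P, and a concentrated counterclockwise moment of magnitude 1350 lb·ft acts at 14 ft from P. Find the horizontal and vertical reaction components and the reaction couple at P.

ΣF_x = 0: P_x = 0.
ΣF_y = 0: P_y − 2500 = 0 → P_y = 2500 lb.
ΣM about P: M_P − 2500·8.7 + 1350 = 0 → M_P = 20400 lb·ft.

P_x = 0, P_y = 2500 lb, M_P = 20400 lb·ft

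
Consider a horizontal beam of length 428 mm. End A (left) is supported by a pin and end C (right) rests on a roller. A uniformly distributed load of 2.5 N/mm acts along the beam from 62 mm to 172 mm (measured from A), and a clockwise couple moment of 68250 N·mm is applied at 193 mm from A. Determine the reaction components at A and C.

Resultant of the distributed load: 2.5 × 110 = 275 N at 117 mm from A.
Taking moments about A: C_y·428 − (2.5·110)·117 − 68250 = 0 → C_y = 100425/428 = 234.638 ≈ 234.6 N.
ΣF_y = 0: A_y + 234.638 − 2.5·110 = 0 → A_y = 40.36 N.
ΣF_x = 0: no horizontal applied forces, so A_x = 0.

A_x = 0, A_y = 40.36 N, C_y = 234.6 N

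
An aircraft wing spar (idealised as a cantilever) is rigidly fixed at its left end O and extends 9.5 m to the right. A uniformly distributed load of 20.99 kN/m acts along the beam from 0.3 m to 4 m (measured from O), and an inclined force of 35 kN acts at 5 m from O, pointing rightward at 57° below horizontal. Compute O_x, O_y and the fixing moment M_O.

Resultant of the distributed load: 20.99 × 3.7 = 77.663 kN at 2.15 m from O.
ΣF_x = 0: O_x + 35·cos57° = 0 → O_x = -19.06 kN.
ΣF_y = 0: O_y − 20.99·3.7 − 35·sin57° = 0 → O_y = 107.0 kN.
ΣM about O: M_O − (20.99·3.7)·2.15 − 35·sin57°·5 = 0 → M_O = 313.7 kN·m.

O_x = -19.06 kN, O_y = 107.0 kN, M_O = 313.7 kN·m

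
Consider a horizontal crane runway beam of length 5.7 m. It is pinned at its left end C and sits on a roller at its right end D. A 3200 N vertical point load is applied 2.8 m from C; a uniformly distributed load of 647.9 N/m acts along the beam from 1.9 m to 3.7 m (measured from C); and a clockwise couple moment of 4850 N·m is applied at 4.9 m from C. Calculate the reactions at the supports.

Resultant of the distributed load: 647.9 × 1.8 = 1166.22 N at 2.8 m from C.
ΣM about C: D_y·5.7 − 3200·2.8 − (647.9·1.8)·2.8 − 4850 = 0 → D_y = 17075.416/5.7 = 2995.69 ≈ 2996 N.
ΣF_y = 0: C_y + 2995.69 − 3200 − 647.9·1.8 = 0 → C_y = 1371 N.
ΣF_x = 0: no horizontal applied forces, so C_x = 0.

C_x = 0, C_y = 1371 N, D_y = 2996 N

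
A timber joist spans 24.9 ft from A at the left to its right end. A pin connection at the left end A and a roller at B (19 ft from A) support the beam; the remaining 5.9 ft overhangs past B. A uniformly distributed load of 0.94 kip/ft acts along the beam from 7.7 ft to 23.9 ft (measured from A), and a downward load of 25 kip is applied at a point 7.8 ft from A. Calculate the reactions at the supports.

A_x = 0, A_y = 17.30 kip, B_y = 22.93 kip

Resultant of the distributed load: 0.94 × 16.2 = 15.228 kip at 15.8 ft from A.
ΣM about A: B_y·19 − (0.94·16.2)·15.8 − 25·7.8 = 0 → B_y = 435.6024/19 = 22.9264 ≈ 22.93 kip.
ΣF_y = 0: A_y + 22.9264 − 0.94·16.2 − 25 = 0 → A_y = 17.30 kip.
ΣF_x = 0: no horizontal applied forces, so A_x = 0.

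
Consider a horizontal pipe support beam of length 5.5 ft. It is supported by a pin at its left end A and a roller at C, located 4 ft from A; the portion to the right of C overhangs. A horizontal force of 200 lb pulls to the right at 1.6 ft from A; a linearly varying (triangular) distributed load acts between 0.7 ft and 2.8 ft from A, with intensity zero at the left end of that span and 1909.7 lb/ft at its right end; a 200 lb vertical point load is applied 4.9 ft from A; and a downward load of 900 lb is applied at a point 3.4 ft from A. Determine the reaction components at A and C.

Resultant of the triangular load: ½ × 1909.7 × 2.1 = 2005.185 lb, acting at 2.1 ft from A (one-third of the span from the peak).
Taking moments about A: C_y·4 − (½·1909.7·2.1)·2.1 − 200·4.9 − 900·3.4 = 0 → C_y = 8250.8885/4 = 2062.72 ≈ 2063 lb.
ΣF_y = 0: A_y + 2062.72 − ½·1909.7·2.1 − 200 − 900 = 0 → A_y = 1042 lb.
ΣF_x = 0: A_x + 200 = 0 → A_x = -200.0 lb.

A_x = -200.0 lb, A_y = 1042 lb, C_y = 2063 lb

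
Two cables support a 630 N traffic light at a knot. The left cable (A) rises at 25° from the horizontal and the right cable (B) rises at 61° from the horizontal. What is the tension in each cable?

ΣF_x = 0: −T_A·cos25° + T_B·cos61° = 0 → T_B = 1.86941·T_A.
ΣF_y = 0: T_A·sin25° + T_B·sin61° = 630.
Substitute: T_A·(0.422618 + 1.86941·0.87462) = 630 → T_A = 306.176 ≈ 306.2 N.
Then T_B = 1.86941 × 306.176 = 572.4 N.

T_A = 306.2 N, T_B = 572.4 N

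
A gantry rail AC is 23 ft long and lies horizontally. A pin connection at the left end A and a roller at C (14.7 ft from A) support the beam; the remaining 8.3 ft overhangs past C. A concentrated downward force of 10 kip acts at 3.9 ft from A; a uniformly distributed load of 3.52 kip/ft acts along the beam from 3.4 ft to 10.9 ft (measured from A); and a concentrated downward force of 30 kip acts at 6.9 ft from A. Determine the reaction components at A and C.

Resultant of the distributed load: 3.52 × 7.5 = 26.4 kip at 7.15 ft from A.
Taking moments about A: C_y·14.7 − 10·3.9 − (3.52·7.5)·7.15 − 30·6.9 = 0 → C_y = 434.76/14.7 = 29.5755 ≈ 29.58 kip.
ΣF_y = 0: A_y + 29.5755 − 10 − 3.52·7.5 − 30 = 0 → A_y = 36.82 kip.
ΣF_x = 0: no horizontal applied forces, so A_x = 0.

A_x = 0, A_y = 36.82 kip, C_y = 29.58 kip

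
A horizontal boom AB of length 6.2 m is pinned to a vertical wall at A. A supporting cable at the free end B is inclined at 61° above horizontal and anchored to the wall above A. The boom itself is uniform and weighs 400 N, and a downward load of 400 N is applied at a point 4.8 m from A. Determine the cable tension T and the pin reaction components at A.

T = 582.7 N, A_x = 282.5 N, A_y = 290.3 N

ΣM about A: T·sin61°·6.2 − 400·3.1 − 400·4.8 = 0 → T = 3160/(6.2·0.87462) = 582.742 ≈ 582.7 N.
ΣF_x = 0: A_x − T·cos61° = 0 → A_x = 582.742 × 0.48481 = 282.5 N.
ΣF_y = 0: A_y + T·sin61° − 400 − 400 = 0 → A_y = 800 − 582.742 × 0.87462 = 290.3 N.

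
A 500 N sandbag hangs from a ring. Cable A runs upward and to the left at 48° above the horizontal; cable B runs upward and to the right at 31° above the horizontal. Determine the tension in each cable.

T_A = 436.6 N, T_B = 340.8 N

ΣF_x = 0: −T_A·cos48° + T_B·cos31° = 0 → T_B = 0.78063·T_A.
ΣF_y = 0: T_A·sin48° + T_B·sin31° = 500.
Substitute: T_A·(0.743145 + 0.78063·0.515038) = 500 → T_A = 436.605 ≈ 436.6 N.
Then T_B = 0.78063 × 436.605 = 340.8 N.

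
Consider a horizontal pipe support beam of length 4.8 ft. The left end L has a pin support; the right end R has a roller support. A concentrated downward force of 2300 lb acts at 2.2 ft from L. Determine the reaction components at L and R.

Taking moments about L: R_y·4.8 − 2300·2.2 = 0 → R_y = 5060/4.8 = 1054.17 ≈ 1054 lb.
ΣF_y = 0: L_y + 1054.17 − 2300 = 0 → L_y = 1246 lb.
ΣF_x = 0: no horizontal applied forces, so L_x = 0.

L_x = 0, L_y = 1246 lb, R_y = 1054 lb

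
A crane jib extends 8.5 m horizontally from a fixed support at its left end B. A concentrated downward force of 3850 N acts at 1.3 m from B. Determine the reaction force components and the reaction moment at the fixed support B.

B_x = 0, B_y = 3850 N, M_B = 5005 N·m

ΣF_x = 0: B_x = 0.
ΣF_y = 0: B_y − 3850 = 0 → B_y = 3850 N.
ΣM about B: M_B − 3850·1.3 = 0 → M_B = 5005 N·m.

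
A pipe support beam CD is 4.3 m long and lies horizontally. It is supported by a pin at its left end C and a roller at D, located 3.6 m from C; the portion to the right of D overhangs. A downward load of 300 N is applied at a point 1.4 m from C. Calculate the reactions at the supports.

C_x = 0, C_y = 183.3 N, D_y = 116.7 N

ΣM about C: D_y·3.6 − 300·1.4 = 0 → D_y = 420/3.6 = 116.667 ≈ 116.7 N.
ΣF_y = 0: C_y + 116.667 − 300 = 0 → C_y = 183.3 N.
ΣF_x = 0: no horizontal applied forces, so C_x = 0.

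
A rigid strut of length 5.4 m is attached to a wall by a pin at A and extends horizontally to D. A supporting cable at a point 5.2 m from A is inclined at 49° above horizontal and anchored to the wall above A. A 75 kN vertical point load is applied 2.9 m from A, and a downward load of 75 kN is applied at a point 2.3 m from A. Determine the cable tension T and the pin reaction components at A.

T = 99.38 kN, A_x = 65.20 kN, A_y = 75.00 kN

ΣM about A: T·sin49°·5.2 − 75·2.9 − 75·2.3 = 0 → T = 390/(5.2·0.75471) = 99.3759 ≈ 99.38 kN.
ΣF_x = 0: A_x − T·cos49° = 0 → A_x = 99.3759 × 0.656059 = 65.20 kN.
ΣF_y = 0: A_y + T·sin49° − 75 − 75 = 0 → A_y = 150 − 99.3759 × 0.75471 = 75.00 kN.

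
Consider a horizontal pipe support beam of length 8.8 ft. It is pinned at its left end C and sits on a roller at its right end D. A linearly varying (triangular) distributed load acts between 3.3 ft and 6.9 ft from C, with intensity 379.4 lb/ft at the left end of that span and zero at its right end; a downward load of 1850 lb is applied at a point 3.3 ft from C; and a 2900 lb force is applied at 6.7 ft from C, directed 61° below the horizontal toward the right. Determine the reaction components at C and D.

Resultant of the triangular load: ½ × 379.4 × 3.6 = 682.92 lb, acting at 4.5 ft from C (one-third of the span from the peak).
Taking moments about C: D_y·8.8 − (½·379.4·3.6)·4.5 − 1850·3.3 − 2900·sin61°·6.7 = 0 → D_y = 26172/8.8 = 2974.09 ≈ 2974 lb.
ΣF_y = 0: C_y + 2974.09 − ½·379.4·3.6 − 1850 − 2900·sin61° = 0 → C_y = 2095 lb.
ΣF_x = 0: C_x + 2900·cos61° = 0 → C_x = -1406 lb.

C_x = -1406 lb, C_y = 2095 lb, D_y = 2974 lb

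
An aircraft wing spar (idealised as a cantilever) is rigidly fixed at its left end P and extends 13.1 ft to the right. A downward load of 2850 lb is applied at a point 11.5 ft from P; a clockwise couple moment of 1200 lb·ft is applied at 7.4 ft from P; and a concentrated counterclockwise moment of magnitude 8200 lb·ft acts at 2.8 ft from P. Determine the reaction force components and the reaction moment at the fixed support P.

P_x = 0, P_y = 2850 lb, M_P = 25780 lb·ft

ΣF_x = 0: P_x = 0.
ΣF_y = 0: P_y − 2850 = 0 → P_y = 2850 lb.
ΣM about P: M_P − 2850·11.5 − 1200 + 8200 = 0 → M_P = 25780 lb·ft.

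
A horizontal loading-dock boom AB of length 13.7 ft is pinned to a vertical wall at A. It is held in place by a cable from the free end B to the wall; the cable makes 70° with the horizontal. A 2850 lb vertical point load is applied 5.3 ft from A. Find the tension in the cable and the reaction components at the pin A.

ΣM about A: T·sin70°·13.7 − 2850·5.3 = 0 → T = 15105/(13.7·0.939693) = 1173.31 ≈ 1173 lb.
ΣF_x = 0: A_x − T·cos70° = 0 → A_x = 1173.31 × 0.34202 = 401.3 lb.
ΣF_y = 0: A_y + T·sin70° − 2850 = 0 → A_y = 2850 − 1173.31 × 0.939693 = 1747 lb.

T = 1173 lb, A_x = 401.3 lb, A_y = 1747 lb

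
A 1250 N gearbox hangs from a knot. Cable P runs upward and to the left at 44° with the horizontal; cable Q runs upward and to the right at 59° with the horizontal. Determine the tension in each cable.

T_P = 660.7 N, T_Q = 922.8 N

ΣF_x = 0: −T_P·cos44° + T_Q·cos59° = 0 → T_Q = 1.39667·T_P.
ΣF_y = 0: T_P·sin44° + T_Q·sin59° = 1250.
Substitute: T_P·(0.694658 + 1.39667·0.857167) = 1250 → T_P = 660.733 ≈ 660.7 N.
Then T_Q = 1.39667 × 660.733 = 922.8 N.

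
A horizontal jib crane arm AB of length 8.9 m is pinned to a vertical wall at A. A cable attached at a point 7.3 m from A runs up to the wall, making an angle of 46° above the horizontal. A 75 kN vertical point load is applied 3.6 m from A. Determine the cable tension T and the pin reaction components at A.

T = 51.42 kN, A_x = 35.72 kN, A_y = 38.01 kN

ΣM about A: T·sin46°·7.3 − 75·3.6 = 0 → T = 270/(7.3·0.71934) = 51.417 ≈ 51.42 kN.
ΣF_x = 0: A_x − T·cos46° = 0 → A_x = 51.417 × 0.694658 = 35.72 kN.
ΣF_y = 0: A_y + T·sin46° − 75 = 0 → A_y = 75 − 51.417 × 0.71934 = 38.01 kN.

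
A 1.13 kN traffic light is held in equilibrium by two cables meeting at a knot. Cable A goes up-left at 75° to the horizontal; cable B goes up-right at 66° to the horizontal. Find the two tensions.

ΣF_x = 0: −T_A·cos75° + T_B·cos66° = 0 → T_B = 0.636331·T_A.
ΣF_y = 0: T_A·sin75° + T_B·sin66° = 1.13.
Substitute: T_A·(0.965926 + 0.636331·0.913545) = 1.13 → T_A = 0.730331 ≈ 0.7303 kN.
Then T_B = 0.636331 × 0.730331 = 0.4647 kN.

T_A = 0.7303 kN, T_B = 0.4647 kN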